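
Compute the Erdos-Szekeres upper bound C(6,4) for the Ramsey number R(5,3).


R(5,3) <= C(5+3-2, 5-1) = C(6, 4)
C(6, 4) = 6! / (4! * 2!)
= 15

15


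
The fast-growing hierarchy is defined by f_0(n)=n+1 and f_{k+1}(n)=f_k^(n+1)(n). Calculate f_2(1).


f_2(1) = f_1^2(1)
f_1(m) = 2m + 1.
Iterating: f_1^k(n) = 2^k*(n+1) - 1.
f_2(1) = 2^2*(1+1) - 1 = 4*2 - 1 = 7

7


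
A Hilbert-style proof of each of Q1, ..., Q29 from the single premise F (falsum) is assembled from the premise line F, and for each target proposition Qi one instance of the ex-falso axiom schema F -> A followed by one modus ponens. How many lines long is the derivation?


Ex falso, line by line:
- 1 premise line (F)
- 29 targets, each needing 1 axiom instance (F -> Qi) + 1 MP = 2 lines: 2 * 29 = 58
Total = 1 + 58 = 59 lines.

59


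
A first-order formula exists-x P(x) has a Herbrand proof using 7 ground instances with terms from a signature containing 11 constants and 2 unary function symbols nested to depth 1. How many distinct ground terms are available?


Herbrand terms by depth:
Depth 0: 11 constants
Depth 1: 22 new terms (running total: 33)
Total distinct ground terms = 33

33


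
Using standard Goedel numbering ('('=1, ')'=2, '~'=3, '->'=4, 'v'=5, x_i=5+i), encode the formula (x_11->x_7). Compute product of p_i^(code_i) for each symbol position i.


Formula: (x_11->x_7)
Symbol codes: [1, 16, 4, 12, 2]
Primes: [2, 3, 5, 7, 11]
p_1^1 = 2^1 = 2
p_2^16 = 3^16 = 43046721
p_3^4 = 5^4 = 625
p_4^12 = 7^12 = 13841287201
p_5^2 = 11^2 = 121
Product = 90118081798875585551250

90118081798875585551250


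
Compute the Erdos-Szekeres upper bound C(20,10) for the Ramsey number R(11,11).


R(11,11) <= C(11+11-2, 11-1) = C(20, 10)
C(20, 10) = 20! / (10! * 10!)
= 184756

184756


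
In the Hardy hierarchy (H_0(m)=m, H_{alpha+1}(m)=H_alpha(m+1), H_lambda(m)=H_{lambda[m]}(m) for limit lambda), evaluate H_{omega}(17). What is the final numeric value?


H_{omega}(17):
H_omega(m) = H_m(m) = m + m = 2m.
Result = 2 * 17 = 34

34


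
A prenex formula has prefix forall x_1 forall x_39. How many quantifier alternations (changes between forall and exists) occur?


Walk the prefix and count type changes:
  position 1: forall -> forall
Total alternations = 0

0


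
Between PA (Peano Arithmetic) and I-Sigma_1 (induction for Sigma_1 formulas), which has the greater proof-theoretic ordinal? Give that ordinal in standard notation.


Proof-theoretic ordinal of PA (Peano Arithmetic): epsilon_0
Proof-theoretic ordinal of I-Sigma_1 (induction for Sigma_1 formulas): omega^omega
Comparing: omega^omega < epsilon_0.
The larger ordinal is epsilon_0 (from PA (Peano Arithmetic)).

epsilon_0


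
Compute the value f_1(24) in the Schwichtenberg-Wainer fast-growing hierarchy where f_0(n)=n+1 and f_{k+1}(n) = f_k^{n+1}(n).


f_1(24) = f_0^25(24)
f_0 adds 1 each time, applied 25 times.
f_1(24) = 24 + 25 = 49

49


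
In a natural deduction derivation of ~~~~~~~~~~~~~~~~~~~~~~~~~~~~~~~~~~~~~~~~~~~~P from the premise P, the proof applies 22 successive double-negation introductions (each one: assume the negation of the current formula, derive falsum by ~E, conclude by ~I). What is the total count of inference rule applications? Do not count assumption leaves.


Each double-negation introduction (from C infer ~~C) uses 2 inference nodes: one ~E (C and ~C give falsum) and one ~I (discharge ~C).
22 double negations = 22 * 2 = 44 inference nodes.

44


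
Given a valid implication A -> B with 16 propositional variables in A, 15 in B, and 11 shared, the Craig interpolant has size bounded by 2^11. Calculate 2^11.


Shared atoms = 11
Craig interpolant size bound = 2^11
= 2048

2048


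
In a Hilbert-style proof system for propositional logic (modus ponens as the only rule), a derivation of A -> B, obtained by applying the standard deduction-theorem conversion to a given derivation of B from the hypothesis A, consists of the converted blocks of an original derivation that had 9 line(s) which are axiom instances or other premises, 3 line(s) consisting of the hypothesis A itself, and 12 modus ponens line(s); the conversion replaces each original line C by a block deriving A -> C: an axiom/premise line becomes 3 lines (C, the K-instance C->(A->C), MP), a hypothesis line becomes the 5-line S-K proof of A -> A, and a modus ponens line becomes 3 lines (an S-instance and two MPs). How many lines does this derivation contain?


Deduction-theorem conversion, block by block:
- 9 axiom/premise lines -> 3 lines each = 27
- 3 hypothesis lines -> 5 lines each (identity proof A->A) = 15
- 12 MP lines -> 3 lines each (S-instance, MP, MP) = 36
Total = 27 + 15 + 36 = 78 lines.

78


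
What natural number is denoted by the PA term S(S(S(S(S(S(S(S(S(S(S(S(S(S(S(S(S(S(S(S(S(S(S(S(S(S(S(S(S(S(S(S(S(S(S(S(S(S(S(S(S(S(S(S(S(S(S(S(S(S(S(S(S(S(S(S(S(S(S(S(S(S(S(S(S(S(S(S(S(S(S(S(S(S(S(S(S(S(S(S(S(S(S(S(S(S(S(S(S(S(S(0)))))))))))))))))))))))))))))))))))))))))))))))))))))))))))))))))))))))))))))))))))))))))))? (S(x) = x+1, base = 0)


Counting successors applied to 0:
91 applications of S to 0 = 91

91


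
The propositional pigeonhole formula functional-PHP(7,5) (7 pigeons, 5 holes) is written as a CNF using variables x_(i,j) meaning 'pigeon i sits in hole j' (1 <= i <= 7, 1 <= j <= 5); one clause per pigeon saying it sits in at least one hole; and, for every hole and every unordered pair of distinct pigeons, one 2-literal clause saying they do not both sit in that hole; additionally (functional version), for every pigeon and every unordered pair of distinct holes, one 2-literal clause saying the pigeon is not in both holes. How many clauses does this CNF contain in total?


functional-PHP(7,5): 7 pigeons, 5 holes, 7*5 = 35 variables.
- pigeon clauses: one per pigeon -> 7 clauses
- hole clauses: 5 holes * C(7,2) = 5 * 21 -> 105 clauses
- functional clauses: 7 pigeons * C(5,2) = 7 * 10 -> 70 clauses
Total clauses = 7 + 105 + 70 = 182

182


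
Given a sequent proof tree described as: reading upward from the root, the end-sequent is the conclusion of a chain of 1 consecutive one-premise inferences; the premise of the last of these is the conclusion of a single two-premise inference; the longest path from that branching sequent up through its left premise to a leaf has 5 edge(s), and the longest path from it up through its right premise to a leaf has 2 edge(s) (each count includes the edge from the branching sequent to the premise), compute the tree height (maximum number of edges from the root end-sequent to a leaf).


Longest path through the left premise: 5 edges (measured from the branching sequent)
Longest path through the right premise: 2 edges
Height of the subtree rooted at the branching sequent: max(5, 2) = 5
The branching sequent sits 1 edges above the root (the chain of one-premise inferences), so height = 5 + 1 = 6

6


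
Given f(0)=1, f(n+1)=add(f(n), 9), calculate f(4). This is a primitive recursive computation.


f(0) = 1
f(1) = add(f(0), 9) = add(1, 9) = 10
f(2) = add(f(1), 9) = add(10, 9) = 19
f(3) = add(f(2), 9) = add(19, 9) = 28
f(4) = add(f(3), 9) = add(28, 9) = 37


37


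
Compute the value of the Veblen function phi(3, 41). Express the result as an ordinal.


phi(3, 41):
phi(3, beta) = eta_beta (the beta-th eta number, fixed point of zeta).
phi(3, 41) = eta_41

eta_41


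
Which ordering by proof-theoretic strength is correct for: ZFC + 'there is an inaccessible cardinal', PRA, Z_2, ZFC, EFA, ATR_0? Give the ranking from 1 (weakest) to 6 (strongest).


Ordering by consistency strength:
1. EFA
2. PRA
3. ATR_0
4. Z_2
5. ZFC
6. ZFC + 'there is an inaccessible cardinal'


ZFC + 'there is an inaccessible cardinal'=6, PRA=2, Z_2=4, ZFC=5, EFA=1, ATR_0=3


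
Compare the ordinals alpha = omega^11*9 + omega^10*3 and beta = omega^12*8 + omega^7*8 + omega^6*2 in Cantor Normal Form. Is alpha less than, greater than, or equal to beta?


Compare term by term from highest exponent:
alpha = omega^11*9 + omega^10*3
beta = omega^12*8 + omega^7*8 + omega^6*2
Term 1: alpha has omega^11*9, beta has omega^12*8
Term 2: alpha has omega^10*3, beta has omega^7*8
Term 3: alpha has omega^0*0, beta has omega^6*2
Result: alpha < beta

alpha < beta


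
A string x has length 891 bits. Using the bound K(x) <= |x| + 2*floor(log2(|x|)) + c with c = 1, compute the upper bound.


floor(log2(891)) = 9
2 * 9 = 18
K(x) <= 891 + 18 + 1 = 910

910


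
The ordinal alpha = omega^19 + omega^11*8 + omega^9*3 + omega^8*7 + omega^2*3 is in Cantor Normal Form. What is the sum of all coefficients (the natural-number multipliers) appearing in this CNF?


CNF: omega^19 + omega^11*8 + omega^9*3 + omega^8*7 + omega^2*3
Coefficients: 1 + 8 + 3 + 7 + 3 = 22

22


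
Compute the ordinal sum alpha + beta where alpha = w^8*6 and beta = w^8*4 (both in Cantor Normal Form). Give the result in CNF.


Ordinal addition w^8*6 + w^8*4:
Both terms have the same exponent 8.
w^e*c + w^e*d = w^e*(c+d).
Result = w^8*(6+4) = w^8*10

w^8*10


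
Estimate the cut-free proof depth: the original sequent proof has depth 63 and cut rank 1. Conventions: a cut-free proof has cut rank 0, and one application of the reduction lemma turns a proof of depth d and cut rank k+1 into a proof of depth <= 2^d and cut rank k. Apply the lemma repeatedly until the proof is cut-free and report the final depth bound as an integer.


Each rank reduction sends depth d to at most 2^d; cut rank r needs r reductions.
2_0(63) = 63
2_1(63) = 2^63 = 9223372036854775808
Cut-free depth bound = 9223372036854775808

9223372036854775808


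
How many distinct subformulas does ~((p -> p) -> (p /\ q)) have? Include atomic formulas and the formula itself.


Formula: ~((p -> p) -> (p /\ q))
Subformulas found:
  1. q
  2. p
  3. (p -> p)
  4. (p /\ q)
  5. ((p -> p) -> (p /\ q))
  6. ~((p -> p) -> (p /\ q))
Total distinct subformulas = 6

6


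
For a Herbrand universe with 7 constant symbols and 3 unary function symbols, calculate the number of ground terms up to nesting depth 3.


Herbrand terms by depth:
Depth 0: 7 constants
Depth 1: 21 new terms (running total: 28)
Depth 2: 63 new terms (running total: 91)
Depth 3: 189 new terms (running total: 280)
Total distinct ground terms = 280

280


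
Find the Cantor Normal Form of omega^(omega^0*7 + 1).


omega^(omega^0*7 + 1):
omega^0 = 1, so the exponent is 7 + 1 = 8 (finite ordinal addition).
Result = omega^8, already a single CNF term.

omega^8


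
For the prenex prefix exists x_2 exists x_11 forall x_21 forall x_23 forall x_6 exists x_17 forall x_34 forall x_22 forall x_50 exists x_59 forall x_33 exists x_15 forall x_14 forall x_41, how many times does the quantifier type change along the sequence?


Walk the prefix and count type changes:
  position 1: exists -> exists
  position 2: exists -> forall <-- alternation
  position 3: forall -> forall
  position 4: forall -> forall
  position 5: forall -> exists <-- alternation
  position 6: exists -> forall <-- alternation
  position 7: forall -> forall
  position 8: forall -> forall
  position 9: forall -> exists <-- alternation
  position 10: exists -> forall <-- alternation
  position 11: forall -> exists <-- alternation
  position 12: exists -> forall <-- alternation
  position 13: forall -> forall
Total alternations = 7

7


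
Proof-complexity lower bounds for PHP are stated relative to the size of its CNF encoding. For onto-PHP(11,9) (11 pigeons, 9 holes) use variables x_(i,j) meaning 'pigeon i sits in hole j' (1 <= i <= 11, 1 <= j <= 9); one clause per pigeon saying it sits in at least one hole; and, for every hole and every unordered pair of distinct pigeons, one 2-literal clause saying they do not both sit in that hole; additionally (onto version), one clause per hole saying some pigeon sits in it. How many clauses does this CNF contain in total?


onto-PHP(11,9): 11 pigeons, 9 holes, 11*9 = 99 variables.
- pigeon clauses: one per pigeon -> 11 clauses
- hole clauses: 9 holes * C(11,2) = 9 * 55 -> 495 clauses
- onto clauses: one per hole -> 9 clauses
Total clauses = 11 + 495 + 9 = 515

515


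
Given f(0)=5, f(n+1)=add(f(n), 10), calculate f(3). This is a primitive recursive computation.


f(0) = 5
f(1) = add(f(0), 10) = add(5, 10) = 15
f(2) = add(f(1), 10) = add(15, 10) = 25
f(3) = add(f(2), 10) = add(25, 10) = 35


35


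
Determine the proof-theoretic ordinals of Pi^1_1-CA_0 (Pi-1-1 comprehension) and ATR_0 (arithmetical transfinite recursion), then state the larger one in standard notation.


Proof-theoretic ordinal of Pi^1_1-CA_0 (Pi-1-1 comprehension): psi_0(Omega_omega)
Proof-theoretic ordinal of ATR_0 (arithmetical transfinite recursion): Gamma_0
Comparing: Gamma_0 < psi_0(Omega_omega).
The larger ordinal is psi_0(Omega_omega) (from Pi^1_1-CA_0 (Pi-1-1 comprehension)).

psi_0(Omega_omega)


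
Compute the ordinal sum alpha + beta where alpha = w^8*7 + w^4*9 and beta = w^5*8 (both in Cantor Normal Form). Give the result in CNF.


Ordinal addition (w^8*7 + w^4*9) + w^5*8:
alpha's leading term has exponent 8 > beta's exponent 5, so it survives.
alpha's tail term has exponent 4 < beta's exponent 5, so it is absorbed by beta.
In ordinal addition, any term followed by a strictly larger-exponent term is absorbed.
Result = w^8*7 + w^5*8

w^8*7 + w^5*8


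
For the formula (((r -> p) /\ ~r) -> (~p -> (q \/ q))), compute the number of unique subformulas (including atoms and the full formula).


Formula: (((r -> p) /\ ~r) -> (~p -> (q \/ q)))
Subformulas found:
  1. q
  2. r
  3. p
  4. ~p
  5. ~r
  6. (r -> p)
  7. (q \/ q)
  8. (~p -> (q \/ q))
  9. ((r -> p) /\ ~r)
  10. (((r -> p) /\ ~r) -> (~p -> (q \/ q)))
Total distinct subformulas = 10

10


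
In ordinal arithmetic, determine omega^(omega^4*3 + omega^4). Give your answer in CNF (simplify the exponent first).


omega^(omega^4*3 + omega^4):
Both terms of the exponent have the same exponent 4, so they merge: omega^4*3 + omega^4 = omega^4*(3+1) = omega^4*4.
omega raised to a CNF ordinal is a single CNF term: Result = omega^(omega^4*4)

omega^(omega^4*4)


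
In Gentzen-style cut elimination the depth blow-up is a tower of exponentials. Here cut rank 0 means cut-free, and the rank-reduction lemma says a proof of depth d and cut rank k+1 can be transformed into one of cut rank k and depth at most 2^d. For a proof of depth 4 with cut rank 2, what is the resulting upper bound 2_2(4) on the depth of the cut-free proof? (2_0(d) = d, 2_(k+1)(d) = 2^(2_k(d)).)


Each rank reduction sends depth d to at most 2^d; cut rank r needs r reductions.
2_0(4) = 4
2_1(4) = 2^4 = 16
2_2(4) = 2^16 = 65536
Cut-free depth bound = 65536

65536


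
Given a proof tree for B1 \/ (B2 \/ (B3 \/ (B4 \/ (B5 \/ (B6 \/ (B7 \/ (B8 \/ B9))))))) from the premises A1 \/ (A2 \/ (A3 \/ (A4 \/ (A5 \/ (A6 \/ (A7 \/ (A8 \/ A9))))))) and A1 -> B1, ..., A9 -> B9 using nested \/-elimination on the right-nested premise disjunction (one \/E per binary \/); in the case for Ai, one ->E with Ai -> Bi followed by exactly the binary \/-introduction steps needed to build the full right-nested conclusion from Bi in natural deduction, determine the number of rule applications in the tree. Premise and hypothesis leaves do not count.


Constructive dilemma with 9 branches, all disjunctions right-nested:
- \/E: the premise has 8 binary \/, each eliminated once: 8 nodes.
- ->E: one per case (Ai with Ai -> Bi gives Bi): 9 nodes.
- \/I: in case i < n, Bi needs 1 step to form Bi \/ (B(i+1) \/ ...) and then i-1 steps to prepend B(i-1), ..., B1, i.e. i steps; in case i = n, B9 needs 8 prepend steps.
  \/I total = (1 + 2 + ... + 8) + 8 = 36 + 8 = 44 nodes.
Total = 8 + 9 + 44 = 61

61


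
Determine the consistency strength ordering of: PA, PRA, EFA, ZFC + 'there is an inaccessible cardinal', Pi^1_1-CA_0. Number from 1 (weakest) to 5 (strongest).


Ordering by consistency strength:
1. EFA
2. PRA
3. PA
4. Pi^1_1-CA_0
5. ZFC + 'there is an inaccessible cardinal'


PA=3, PRA=2, EFA=1, ZFC + 'there is an inaccessible cardinal'=5, Pi^1_1-CA_0=4


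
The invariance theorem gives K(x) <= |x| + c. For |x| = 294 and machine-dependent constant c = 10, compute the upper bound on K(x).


K(x) <= |x| + c = 294 + 10 = 304

304


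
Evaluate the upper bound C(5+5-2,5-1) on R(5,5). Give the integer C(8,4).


R(5,5) <= C(5+5-2, 5-1) = C(8, 4)
C(8, 4) = 8! / (4! * 4!)
= 70

70


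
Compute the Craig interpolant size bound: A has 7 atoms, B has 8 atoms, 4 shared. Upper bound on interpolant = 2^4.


Shared atoms = 4
Craig interpolant size bound = 2^4
= 16

16


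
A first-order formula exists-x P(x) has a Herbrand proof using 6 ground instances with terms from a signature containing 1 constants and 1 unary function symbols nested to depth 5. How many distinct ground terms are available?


Herbrand terms by depth:
Depth 0: 1 constants
Depth 1: 1 new terms (running total: 2)
Depth 2: 1 new terms (running total: 3)
Depth 3: 1 new terms (running total: 4)
Depth 4: 1 new terms (running total: 5)
Depth 5: 1 new terms (running total: 6)
Total distinct ground terms = 6

6


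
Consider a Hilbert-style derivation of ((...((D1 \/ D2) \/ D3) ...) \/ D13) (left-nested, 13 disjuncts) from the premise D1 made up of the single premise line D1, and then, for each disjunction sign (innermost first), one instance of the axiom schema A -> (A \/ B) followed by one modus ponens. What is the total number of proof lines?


Building the left-nested 13-ary disjunction from D1:
- 1 premise line (D1)
- 13 disjuncts means 12 disjunction signs; each needs 1 axiom instance + 1 MP = 2 lines: 2 * 12 = 24
Total = 1 + 24 = 25 lines.

25


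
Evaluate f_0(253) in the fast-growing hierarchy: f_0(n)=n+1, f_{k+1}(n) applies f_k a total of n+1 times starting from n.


f_0(253) = 253 + 1 = 254

254


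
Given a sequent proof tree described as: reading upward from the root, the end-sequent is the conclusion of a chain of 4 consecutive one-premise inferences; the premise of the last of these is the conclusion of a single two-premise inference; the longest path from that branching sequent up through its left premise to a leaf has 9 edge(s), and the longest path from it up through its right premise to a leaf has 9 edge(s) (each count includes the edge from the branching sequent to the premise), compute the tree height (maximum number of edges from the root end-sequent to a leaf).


Longest path through the left premise: 9 edges (measured from the branching sequent)
Longest path through the right premise: 9 edges
Height of the subtree rooted at the branching sequent: max(9, 9) = 9
The branching sequent sits 4 edges above the root (the chain of one-premise inferences), so height = 9 + 4 = 13

13


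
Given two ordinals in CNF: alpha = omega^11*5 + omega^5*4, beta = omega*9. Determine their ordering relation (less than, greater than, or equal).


Compare term by term from highest exponent:
alpha = omega^11*5 + omega^5*4
beta = omega*9
Term 1: alpha has omega^11*5, beta has omega^1*9
Term 2: alpha has omega^5*4, beta has omega^0*0
Result: alpha > beta

alpha > beta


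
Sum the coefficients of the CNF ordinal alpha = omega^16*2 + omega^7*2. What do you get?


CNF: omega^16*2 + omega^7*2
Coefficients: 2 + 2 = 4

4


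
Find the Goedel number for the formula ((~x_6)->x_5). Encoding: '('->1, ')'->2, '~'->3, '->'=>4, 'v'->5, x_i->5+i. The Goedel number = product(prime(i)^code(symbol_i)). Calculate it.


Formula: ((~x_6)->x_5)
Symbol codes: [1, 1, 3, 11, 2, 4, 10, 2]
Primes: [2, 3, 5, 7, 11, 13, 17, 19]
p_1^1 = 2^1 = 2
p_2^1 = 3^1 = 3
p_3^3 = 5^3 = 125
p_4^11 = 7^11 = 1977326743
p_5^2 = 11^2 = 121
p_6^4 = 13^4 = 28561
p_7^10 = 17^10 = 2015993900449
p_8^2 = 19^2 = 361
Product = 3729880336124814265170503642165250

3729880336124814265170503642165250


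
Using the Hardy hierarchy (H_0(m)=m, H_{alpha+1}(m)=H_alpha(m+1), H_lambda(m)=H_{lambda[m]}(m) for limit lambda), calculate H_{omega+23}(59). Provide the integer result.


H_{omega+23}(59):
Unwind the 23 successor steps: H_{omega+23}(59) = H_omega(59+23) = H_omega(82).
H_omega(m) = H_m(m) = m + m = 2m.
Result = 2 * 82 = 164

164


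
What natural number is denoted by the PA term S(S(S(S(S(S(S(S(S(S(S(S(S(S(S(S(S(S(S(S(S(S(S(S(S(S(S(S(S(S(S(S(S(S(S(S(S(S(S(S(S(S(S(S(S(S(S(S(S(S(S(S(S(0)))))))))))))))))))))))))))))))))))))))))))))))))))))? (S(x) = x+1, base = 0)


Counting successors applied to 0:
53 applications of S to 0 = 53

53


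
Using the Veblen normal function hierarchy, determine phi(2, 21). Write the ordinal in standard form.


phi(2, 21):
phi(2, beta) = zeta_beta (the beta-th zeta number, fixed point of epsilon).
phi(2, 21) = zeta_21

zeta_21


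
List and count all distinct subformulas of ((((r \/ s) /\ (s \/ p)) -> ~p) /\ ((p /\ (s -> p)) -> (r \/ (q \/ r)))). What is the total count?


Formula: ((((r \/ s) /\ (s \/ p)) -> ~p) /\ ((p /\ (s -> p)) -> (r \/ (q \/ r))))
Subformulas found:
  1. q
  2. s
  3. r
  4. p
  5. ~p
  6. (s -> p)
  7. (q \/ r)
  8. (r \/ s)
  9. (s \/ p)
  10. (p /\ (s -> p))
  11. (r \/ (q \/ r))
  12. ((r \/ s) /\ (s \/ p))
  13. (((r \/ s) /\ (s \/ p)) -> ~p)
  14. ((p /\ (s -> p)) -> (r \/ (q \/ r)))
  15. ((((r \/ s) /\ (s \/ p)) -> ~p) /\ ((p /\ (s -> p)) -> (r \/ (q \/ r))))
Total distinct subformulas = 15

15


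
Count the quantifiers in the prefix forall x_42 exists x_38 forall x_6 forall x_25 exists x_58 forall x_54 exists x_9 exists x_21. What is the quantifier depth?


Quantifier prefix has 8 quantifier symbols.
Quantifier depth = 8

8


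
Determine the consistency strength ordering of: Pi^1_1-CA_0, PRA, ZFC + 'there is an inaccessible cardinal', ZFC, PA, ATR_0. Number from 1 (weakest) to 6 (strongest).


Ordering by consistency strength:
1. PRA
2. PA
3. ATR_0
4. Pi^1_1-CA_0
5. ZFC
6. ZFC + 'there is an inaccessible cardinal'


Pi^1_1-CA_0=4, PRA=1, ZFC + 'there is an inaccessible cardinal'=6, ZFC=5, PA=2, ATR_0=3


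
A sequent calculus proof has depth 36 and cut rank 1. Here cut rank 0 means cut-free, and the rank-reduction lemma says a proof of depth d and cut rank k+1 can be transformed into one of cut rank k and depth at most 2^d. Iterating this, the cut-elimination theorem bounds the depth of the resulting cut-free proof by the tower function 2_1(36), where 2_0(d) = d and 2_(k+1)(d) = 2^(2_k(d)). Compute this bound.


Each rank reduction sends depth d to at most 2^d; cut rank r needs r reductions.
2_0(36) = 36
2_1(36) = 2^36 = 68719476736
Cut-free depth bound = 68719476736

68719476736


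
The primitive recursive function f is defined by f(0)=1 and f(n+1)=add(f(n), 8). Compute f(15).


f(0) = 1
f(1) = add(f(0), 8) = add(1, 8) = 9
f(2) = add(f(1), 8) = add(9, 8) = 17
f(3) = add(f(2), 8) = add(17, 8) = 25
f(4) = add(f(3), 8) = add(25, 8) = 33
f(5) = add(f(4), 8) = add(33, 8) = 41
f(6) = add(f(5), 8) = add(41, 8) = 49
f(7) = add(f(6), 8) = add(49, 8) = 57
f(8) = add(f(7), 8) = add(57, 8) = 65
f(9) = add(f(8), 8) = add(65, 8) = 73
f(10) = add(f(9), 8) = add(73, 8) = 81
f(11) = add(f(10), 8) = add(81, 8) = 89
f(12) = add(f(11), 8) = add(89, 8) = 97
f(13) = add(f(12), 8) = add(97, 8) = 105
f(14) = add(f(13), 8) = add(105, 8) = 113
f(15) = add(f(14), 8) = add(113, 8) = 121


121


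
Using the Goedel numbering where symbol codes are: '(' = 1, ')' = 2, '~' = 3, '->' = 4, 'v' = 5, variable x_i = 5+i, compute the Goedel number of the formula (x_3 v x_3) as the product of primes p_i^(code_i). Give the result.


Formula: (x_3 v x_3)
Symbol codes: [1, 8, 5, 8, 2]
Primes: [2, 3, 5, 7, 11]
p_1^1 = 2^1 = 2
p_2^8 = 3^8 = 6561
p_3^5 = 5^5 = 3125
p_4^8 = 7^8 = 5764801
p_5^2 = 11^2 = 121
Product = 28603537391756250

28603537391756250


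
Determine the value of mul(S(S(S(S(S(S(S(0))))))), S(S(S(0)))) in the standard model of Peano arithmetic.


mul(S^7(0), S^3(0)):
S^7(0) = 7
S^3(0) = 3
7 * 3 = 21

21


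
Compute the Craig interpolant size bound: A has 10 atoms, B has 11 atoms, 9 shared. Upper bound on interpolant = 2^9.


Shared atoms = 9
Craig interpolant size bound = 2^9
= 512

512


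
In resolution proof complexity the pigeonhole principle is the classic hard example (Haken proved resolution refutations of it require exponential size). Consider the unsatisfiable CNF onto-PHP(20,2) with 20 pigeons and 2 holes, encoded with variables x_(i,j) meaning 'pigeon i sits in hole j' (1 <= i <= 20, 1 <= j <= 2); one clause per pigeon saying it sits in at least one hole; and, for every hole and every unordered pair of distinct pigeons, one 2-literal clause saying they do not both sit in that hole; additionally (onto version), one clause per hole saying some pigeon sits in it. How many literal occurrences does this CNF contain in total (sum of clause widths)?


onto-PHP(20,2): 20 pigeons, 2 holes, 20*2 = 40 variables.
- pigeon clauses: one per pigeon -> 20 clauses of width 2 -> 40 literals
- hole clauses: 2 holes * C(20,2) = 2 * 190 -> 380 clauses of width 2 -> 760 literals
- onto clauses: one per hole -> 2 clauses of width 20 -> 40 literals
Total literal occurrences = 40 + 760 + 40 = 840

840


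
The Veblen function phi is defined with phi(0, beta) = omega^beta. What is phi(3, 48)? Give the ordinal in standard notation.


phi(3, 48):
phi(3, beta) = eta_beta (the beta-th eta number, fixed point of zeta).
phi(3, 48) = eta_48

eta_48


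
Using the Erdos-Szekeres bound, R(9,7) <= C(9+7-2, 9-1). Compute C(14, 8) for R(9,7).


R(9,7) <= C(9+7-2, 9-1) = C(14, 8)
C(14, 8) = 14! / (8! * 6!)
= 3003

3003


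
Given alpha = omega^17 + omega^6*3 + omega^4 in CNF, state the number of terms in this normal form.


CNF: omega^17 + omega^6*3 + omega^4
Count the summands separated by '+':
  term 1: omega^17
  term 2: omega^6*3
  term 3: omega^4
Total terms = 3

3


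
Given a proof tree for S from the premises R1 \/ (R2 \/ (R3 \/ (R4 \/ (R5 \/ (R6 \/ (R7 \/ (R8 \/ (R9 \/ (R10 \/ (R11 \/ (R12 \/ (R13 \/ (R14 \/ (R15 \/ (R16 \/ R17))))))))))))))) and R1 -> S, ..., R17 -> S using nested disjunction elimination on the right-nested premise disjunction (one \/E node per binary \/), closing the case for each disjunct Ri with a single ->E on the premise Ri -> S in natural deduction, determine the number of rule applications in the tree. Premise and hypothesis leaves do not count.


The premise R1 \/ (R2 \/ (R3 \/ (R4 \/ (R5 \/ (R6 \/ (R7 \/ (R8 \/ (R9 \/ (R10 \/ (R11 \/ (R12 \/ (R13 \/ (R14 \/ (R15 \/ (R16 \/ R17))))))))))))))) contains 17 disjuncts, hence 16 binary \/ connectives.
- Each binary \/ is eliminated once: 16 \/E nodes.
- Each of the 17 cases Ri derives S by one ->E with Ri -> S: 17 ->E nodes.
Total = 16 + 17 = 33

33


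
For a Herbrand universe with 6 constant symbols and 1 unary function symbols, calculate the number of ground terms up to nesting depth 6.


Herbrand terms by depth:
Depth 0: 6 constants
Depth 1: 6 new terms (running total: 12)
Depth 2: 6 new terms (running total: 18)
Depth 3: 6 new terms (running total: 24)
Depth 4: 6 new terms (running total: 30)
Depth 5: 6 new terms (running total: 36)
Depth 6: 6 new terms (running total: 42)
Total distinct ground terms = 42

42


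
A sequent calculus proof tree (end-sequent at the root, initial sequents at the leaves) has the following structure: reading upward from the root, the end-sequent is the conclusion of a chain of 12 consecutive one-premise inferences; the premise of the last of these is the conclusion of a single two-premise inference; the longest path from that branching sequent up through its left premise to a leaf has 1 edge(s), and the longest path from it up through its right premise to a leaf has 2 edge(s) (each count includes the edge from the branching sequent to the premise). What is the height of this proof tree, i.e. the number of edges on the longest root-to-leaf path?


Longest path through the left premise: 1 edges (measured from the branching sequent)
Longest path through the right premise: 2 edges
Height of the subtree rooted at the branching sequent: max(1, 2) = 2
The branching sequent sits 12 edges above the root (the chain of one-premise inferences), so height = 2 + 12 = 14

14


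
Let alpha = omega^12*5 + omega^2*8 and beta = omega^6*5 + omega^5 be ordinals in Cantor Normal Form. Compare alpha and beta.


Compare term by term from highest exponent:
alpha = omega^12*5 + omega^2*8
beta = omega^6*5 + omega^5
Term 1: alpha has omega^12*5, beta has omega^6*5
Term 2: alpha has omega^2*8, beta has omega^5*1
Result: alpha > beta

alpha > beta


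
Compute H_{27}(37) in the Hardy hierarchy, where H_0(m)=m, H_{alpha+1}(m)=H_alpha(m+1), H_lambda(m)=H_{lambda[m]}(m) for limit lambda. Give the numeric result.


H_27(37):
For finite ordinals k, H_k(n) = n + k (each successor step adds 1).
H_27(37) = 37 + 27 = 64

64


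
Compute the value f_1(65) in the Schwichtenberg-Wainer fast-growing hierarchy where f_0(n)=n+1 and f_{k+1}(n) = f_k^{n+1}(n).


f_1(65) = f_0^66(65)
f_0 adds 1 each time, applied 66 times.
f_1(65) = 65 + 66 = 131

131


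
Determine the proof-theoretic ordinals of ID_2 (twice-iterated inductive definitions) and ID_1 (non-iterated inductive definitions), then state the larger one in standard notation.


Proof-theoretic ordinal of ID_2 (twice-iterated inductive definitions): psi_0(epsilon_{Omega_2+1})
Proof-theoretic ordinal of ID_1 (non-iterated inductive definitions): psi_0(epsilon_{Omega+1})
Comparing: psi_0(epsilon_{Omega+1}) < psi_0(epsilon_{Omega_2+1}).
The larger ordinal is psi_0(epsilon_{Omega_2+1}) (from ID_2 (twice-iterated inductive definitions)).

psi_0(epsilon_{Omega_2+1})


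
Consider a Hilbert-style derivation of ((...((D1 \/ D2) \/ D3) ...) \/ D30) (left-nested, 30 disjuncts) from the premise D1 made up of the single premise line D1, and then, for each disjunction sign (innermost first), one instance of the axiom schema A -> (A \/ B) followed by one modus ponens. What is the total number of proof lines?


Building the left-nested 30-ary disjunction from D1:
- 1 premise line (D1)
- 30 disjuncts means 29 disjunction signs; each needs 1 axiom instance + 1 MP = 2 lines: 2 * 29 = 58
Total = 1 + 58 = 59 lines.

59


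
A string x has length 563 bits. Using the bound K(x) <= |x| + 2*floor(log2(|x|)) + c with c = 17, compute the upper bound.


floor(log2(563)) = 9
2 * 9 = 18
K(x) <= 563 + 18 + 17 = 598

598


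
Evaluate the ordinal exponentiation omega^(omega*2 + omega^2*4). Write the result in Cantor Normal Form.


omega^(omega*2 + omega^2*4):
In ordinal addition a term is absorbed by a following term of strictly larger exponent: 1 < 2, so omega*2 + omega^2*4 = omega^2*4.
omega raised to a CNF ordinal is a single CNF term: Result = omega^(omega^2*4)

omega^(omega^2*4)


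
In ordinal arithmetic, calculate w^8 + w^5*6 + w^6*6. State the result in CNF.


Ordinal addition (w^8 + w^5*6) + w^6*6:
alpha's leading term has exponent 8 > beta's exponent 6, so it survives.
alpha's tail term has exponent 5 < beta's exponent 6, so it is absorbed by beta.
In ordinal addition, any term followed by a strictly larger-exponent term is absorbed.
Result = w^8 + w^6*6

w^8 + w^6*6


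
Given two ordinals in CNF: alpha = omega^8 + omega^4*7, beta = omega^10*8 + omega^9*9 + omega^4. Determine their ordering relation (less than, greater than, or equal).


Compare term by term from highest exponent:
alpha = omega^8 + omega^4*7
beta = omega^10*8 + omega^9*9 + omega^4
Term 1: alpha has omega^8*1, beta has omega^10*8
Term 2: alpha has omega^4*7, beta has omega^9*9
Term 3: alpha has omega^0*0, beta has omega^4*1
Result: alpha < beta

alpha < beta


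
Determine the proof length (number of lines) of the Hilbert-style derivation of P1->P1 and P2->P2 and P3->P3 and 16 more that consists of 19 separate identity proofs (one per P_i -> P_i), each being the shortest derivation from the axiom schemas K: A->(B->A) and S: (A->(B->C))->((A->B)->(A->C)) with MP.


The shortest proof of A->A from K and S in the Hilbert calculus has exactly 5 lines:
(1) K instance A->((A->A)->A), (2) S instance, (3) MP on 1,2, (4) K instance A->(A->A), (5) MP on 3,4.
For 19 independent identities: 19 * 5 = 95 lines total.

95


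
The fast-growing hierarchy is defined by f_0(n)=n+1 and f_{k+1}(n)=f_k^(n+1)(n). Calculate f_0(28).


f_0(28) = 28 + 1 = 29

29


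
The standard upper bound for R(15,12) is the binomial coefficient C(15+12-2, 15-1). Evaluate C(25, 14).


R(15,12) <= C(15+12-2, 15-1) = C(25, 14)
C(25, 14) = 25! / (14! * 11!)
= 4457400

4457400


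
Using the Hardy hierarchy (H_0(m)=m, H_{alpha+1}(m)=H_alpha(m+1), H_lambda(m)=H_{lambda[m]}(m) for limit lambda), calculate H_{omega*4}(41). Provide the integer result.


H_{omega*4}(41):
For the Hardy hierarchy, H_{omega*k}(n) = 2^k * n.
2^4 = 16.
16 * 41 = 656

656


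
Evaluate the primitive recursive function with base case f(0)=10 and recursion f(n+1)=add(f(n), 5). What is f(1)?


f(0) = 10
f(1) = add(f(0), 5) = add(10, 5) = 15


15


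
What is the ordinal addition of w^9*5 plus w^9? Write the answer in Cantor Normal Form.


Ordinal addition w^9*5 + w^9:
Both terms have the same exponent 9.
w^e*c + w^e*d = w^e*(c+d).
Result = w^9*(5+1) = w^9*6

w^9*6


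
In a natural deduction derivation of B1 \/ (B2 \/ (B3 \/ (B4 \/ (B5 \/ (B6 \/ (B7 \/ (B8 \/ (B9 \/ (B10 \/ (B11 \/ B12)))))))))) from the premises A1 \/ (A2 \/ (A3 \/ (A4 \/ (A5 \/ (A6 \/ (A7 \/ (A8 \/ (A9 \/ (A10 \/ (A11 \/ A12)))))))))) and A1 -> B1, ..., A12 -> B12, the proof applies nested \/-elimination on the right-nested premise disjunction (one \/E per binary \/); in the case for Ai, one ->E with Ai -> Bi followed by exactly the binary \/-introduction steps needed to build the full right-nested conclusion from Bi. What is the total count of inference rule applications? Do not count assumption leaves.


Constructive dilemma with 12 branches, all disjunctions right-nested:
- \/E: the premise has 11 binary \/, each eliminated once: 11 nodes.
- ->E: one per case (Ai with Ai -> Bi gives Bi): 12 nodes.
- \/I: in case i < n, Bi needs 1 step to form Bi \/ (B(i+1) \/ ...) and then i-1 steps to prepend B(i-1), ..., B1, i.e. i steps; in case i = n, B12 needs 11 prepend steps.
  \/I total = (1 + 2 + ... + 11) + 11 = 66 + 11 = 77 nodes.
Total = 11 + 12 + 77 = 100

100


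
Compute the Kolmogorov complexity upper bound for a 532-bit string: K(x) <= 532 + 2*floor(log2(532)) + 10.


floor(log2(532)) = 9
2 * 9 = 18
K(x) <= 532 + 18 + 10 = 560

560


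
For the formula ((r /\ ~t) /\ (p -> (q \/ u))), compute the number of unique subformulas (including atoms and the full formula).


Formula: ((r /\ ~t) /\ (p -> (q \/ u)))
Subformulas found:
  1. q
  2. u
  3. r
  4. t
  5. p
  6. ~t
  7. (q \/ u)
  8. (r /\ ~t)
  9. (p -> (q \/ u))
  10. ((r /\ ~t) /\ (p -> (q \/ u)))
Total distinct subformulas = 10

10


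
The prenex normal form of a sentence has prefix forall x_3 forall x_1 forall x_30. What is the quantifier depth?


Quantifier prefix has 3 quantifier symbols.
Quantifier depth = 3

3


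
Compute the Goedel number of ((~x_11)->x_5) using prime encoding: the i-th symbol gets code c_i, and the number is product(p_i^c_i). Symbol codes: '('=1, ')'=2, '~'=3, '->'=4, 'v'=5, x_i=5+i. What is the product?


Formula: ((~x_11)->x_5)
Symbol codes: [1, 1, 3, 16, 2, 4, 10, 2]
Primes: [2, 3, 5, 7, 11, 13, 17, 19]
p_1^1 = 2^1 = 2
p_2^1 = 3^1 = 3
p_3^3 = 5^3 = 125
p_4^16 = 7^16 = 33232930569601
p_5^2 = 11^2 = 121
p_6^4 = 13^4 = 28561
p_7^10 = 17^10 = 2015993900449
p_8^2 = 19^2 = 361
Product = 62688098809249753354720654713871356750

62688098809249753354720654713871356750


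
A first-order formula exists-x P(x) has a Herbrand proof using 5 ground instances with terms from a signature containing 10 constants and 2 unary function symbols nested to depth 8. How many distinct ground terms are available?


Herbrand terms by depth:
Depth 0: 10 constants
Depth 1: 20 new terms (running total: 30)
Depth 2: 40 new terms (running total: 70)
Depth 3: 80 new terms (running total: 150)
Depth 4: 160 new terms (running total: 310)
Depth 5: 320 new terms (running total: 630)
Depth 6: 640 new terms (running total: 1270)
Depth 7: 1280 new terms (running total: 2550)
Depth 8: 2560 new terms (running total: 5110)
Total distinct ground terms = 5110

5110


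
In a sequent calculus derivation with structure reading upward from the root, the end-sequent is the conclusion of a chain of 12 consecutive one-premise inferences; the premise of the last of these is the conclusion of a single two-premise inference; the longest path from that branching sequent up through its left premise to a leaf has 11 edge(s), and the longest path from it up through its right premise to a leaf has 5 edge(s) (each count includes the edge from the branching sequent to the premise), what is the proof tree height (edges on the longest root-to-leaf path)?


Longest path through the left premise: 11 edges (measured from the branching sequent)
Longest path through the right premise: 5 edges
Height of the subtree rooted at the branching sequent: max(11, 5) = 11
The branching sequent sits 12 edges above the root (the chain of one-premise inferences), so height = 11 + 12 = 23

23


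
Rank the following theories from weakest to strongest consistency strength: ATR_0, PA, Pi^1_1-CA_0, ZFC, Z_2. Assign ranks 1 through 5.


Ordering by consistency strength:
1. PA
2. ATR_0
3. Pi^1_1-CA_0
4. Z_2
5. ZFC


ATR_0=2, PA=1, Pi^1_1-CA_0=3, ZFC=5, Z_2=4


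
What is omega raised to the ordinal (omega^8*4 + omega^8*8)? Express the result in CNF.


omega^(omega^8*4 + omega^8*8):
Both terms of the exponent have the same exponent 8, so they merge: omega^8*4 + omega^8*8 = omega^8*(4+8) = omega^8*12.
omega raised to a CNF ordinal is a single CNF term: Result = omega^(omega^8*12)

omega^(omega^8*12)


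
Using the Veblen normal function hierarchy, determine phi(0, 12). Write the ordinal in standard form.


phi(0, 12):
phi(0, beta) = omega^beta by definition.
phi(0, 12) = omega^12

omega^12


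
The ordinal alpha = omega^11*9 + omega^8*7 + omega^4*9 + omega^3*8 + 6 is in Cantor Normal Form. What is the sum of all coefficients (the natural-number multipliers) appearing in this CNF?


CNF: omega^11*9 + omega^8*7 + omega^4*9 + omega^3*8 + 6
Coefficients: 9 + 7 + 9 + 8 + 6 = 39

39


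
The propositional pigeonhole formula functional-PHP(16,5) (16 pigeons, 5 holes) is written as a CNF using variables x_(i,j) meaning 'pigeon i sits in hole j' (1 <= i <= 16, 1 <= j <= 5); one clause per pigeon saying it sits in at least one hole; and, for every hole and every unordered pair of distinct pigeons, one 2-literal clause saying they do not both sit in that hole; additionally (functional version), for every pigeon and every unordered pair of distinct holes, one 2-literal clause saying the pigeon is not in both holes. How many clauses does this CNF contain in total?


functional-PHP(16,5): 16 pigeons, 5 holes, 16*5 = 80 variables.
- pigeon clauses: one per pigeon -> 16 clauses
- hole clauses: 5 holes * C(16,2) = 5 * 120 -> 600 clauses
- functional clauses: 16 pigeons * C(5,2) = 16 * 10 -> 160 clauses
Total clauses = 16 + 600 + 160 = 776

776


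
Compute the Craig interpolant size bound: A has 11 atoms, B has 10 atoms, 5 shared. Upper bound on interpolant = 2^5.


Shared atoms = 5
Craig interpolant size bound = 2^5
= 32

32


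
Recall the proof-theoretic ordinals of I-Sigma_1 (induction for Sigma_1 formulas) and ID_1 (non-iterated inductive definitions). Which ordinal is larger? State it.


Proof-theoretic ordinal of I-Sigma_1 (induction for Sigma_1 formulas): omega^omega
Proof-theoretic ordinal of ID_1 (non-iterated inductive definitions): psi_0(epsilon_{Omega+1})
Comparing: omega^omega < psi_0(epsilon_{Omega+1}).
The larger ordinal is psi_0(epsilon_{Omega+1}) (from ID_1 (non-iterated inductive definitions)).

psi_0(epsilon_{Omega+1})


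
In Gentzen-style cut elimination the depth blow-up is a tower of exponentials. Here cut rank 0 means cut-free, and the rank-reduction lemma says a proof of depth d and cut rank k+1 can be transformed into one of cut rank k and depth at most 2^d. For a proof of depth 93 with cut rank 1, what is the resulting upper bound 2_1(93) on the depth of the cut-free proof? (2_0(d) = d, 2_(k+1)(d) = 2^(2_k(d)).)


Each rank reduction sends depth d to at most 2^d; cut rank r needs r reductions.
2_0(93) = 93
2_1(93) = 2^93 = 9903520314283042199192993792
Cut-free depth bound = 9903520314283042199192993792

9903520314283042199192993792
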